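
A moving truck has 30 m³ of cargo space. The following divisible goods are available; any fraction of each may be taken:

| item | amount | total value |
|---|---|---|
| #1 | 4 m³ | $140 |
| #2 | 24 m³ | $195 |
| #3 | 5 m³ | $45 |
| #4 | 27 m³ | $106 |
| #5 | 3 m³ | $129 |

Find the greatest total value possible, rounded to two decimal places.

Take in order of value per unit:
- #5 (129/3 per unit): all 3 → value 129, running total 129.00
- #1 (140/4 per unit): all 4 → value 140, running total 269.00
- #3 (45/5 per unit): all 5 → value 45, running total 314.00
- #2 (195/24 per unit): 18 of 24 → value 18×195/24 = 146.2500, running total 460.25
Total 460.25.

460.25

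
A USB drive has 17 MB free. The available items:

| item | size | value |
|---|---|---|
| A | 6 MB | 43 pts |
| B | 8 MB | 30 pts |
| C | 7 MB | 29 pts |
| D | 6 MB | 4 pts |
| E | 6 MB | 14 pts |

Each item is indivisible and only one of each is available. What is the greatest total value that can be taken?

73 pts

Check high-value combinations within 17 MB:
- A+B: size 6+8=14, value 43+30=73
- A+C: size 6+7=13, value 43+29=72
- B+C: size 8+7=15, value 30+29=59
Best: 73 pts.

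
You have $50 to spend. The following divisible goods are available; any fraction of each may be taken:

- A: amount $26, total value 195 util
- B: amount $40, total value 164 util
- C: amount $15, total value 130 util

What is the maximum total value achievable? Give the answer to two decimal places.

361.90

Take in order of value per unit:
- C (130/15 per unit): all 15 → value 130, running total 130.00
- A (195/26 per unit): all 26 → value 195, running total 325.00
- B (164/40 per unit): 9 of 40 → value 9×164/40 = 36.9000, running total 361.90
Total 361.90.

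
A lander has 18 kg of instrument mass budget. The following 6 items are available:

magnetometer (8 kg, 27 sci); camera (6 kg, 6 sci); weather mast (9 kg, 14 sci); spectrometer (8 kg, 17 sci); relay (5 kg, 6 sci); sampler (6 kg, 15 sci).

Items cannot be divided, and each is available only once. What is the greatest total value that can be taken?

44 sci

Check high-value combinations within 18 kg:
- magnetometer+spectrometer: mass 8+8=16, value 27+17=44
- magnetometer+sampler: mass 8+6=14, value 27+15=42
- magnetometer+weather mast: mass 8+9=17, value 27+14=41
Best: 44 sci.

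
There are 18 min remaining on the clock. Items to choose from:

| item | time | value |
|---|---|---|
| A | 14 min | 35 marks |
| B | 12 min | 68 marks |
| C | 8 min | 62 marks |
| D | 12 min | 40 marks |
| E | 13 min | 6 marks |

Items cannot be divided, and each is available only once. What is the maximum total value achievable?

68 marks

Check high-value combinations within 18 min:
- B: time 12, value 68
- C: time 8, value 62
- D: time 12, value 40
Best: 68 marks.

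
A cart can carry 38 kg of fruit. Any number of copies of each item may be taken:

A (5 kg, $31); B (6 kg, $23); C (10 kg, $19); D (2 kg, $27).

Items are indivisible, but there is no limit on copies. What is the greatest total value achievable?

Best value-per-unit is D at 27/2, and filling with it alone uses weight 19×2=38. No mix of the others beats 19×27 = 513.

$513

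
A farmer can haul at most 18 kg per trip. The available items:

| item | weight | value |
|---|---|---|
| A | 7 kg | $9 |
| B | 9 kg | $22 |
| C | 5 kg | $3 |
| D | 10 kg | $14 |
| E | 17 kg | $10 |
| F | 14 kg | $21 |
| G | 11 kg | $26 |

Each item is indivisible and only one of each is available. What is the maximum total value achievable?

Check high-value combinations within 18 kg:
- A+G: weight 7+11=18, value 9+26=35
- A+B: weight 7+9=16, value 9+22=31
- C+G: weight 5+11=16, value 3+26=29
Best: $35.

$35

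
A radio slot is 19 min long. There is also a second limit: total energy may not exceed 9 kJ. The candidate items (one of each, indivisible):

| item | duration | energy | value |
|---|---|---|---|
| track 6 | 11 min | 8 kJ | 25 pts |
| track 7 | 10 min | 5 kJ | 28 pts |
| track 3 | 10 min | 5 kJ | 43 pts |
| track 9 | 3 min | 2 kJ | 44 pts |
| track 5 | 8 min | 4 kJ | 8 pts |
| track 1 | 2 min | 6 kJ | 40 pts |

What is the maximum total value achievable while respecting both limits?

Feasible sets respecting both limits:
- track 3+track 9: duration 13, energy 7, value 87
- track 9+track 1: duration 5, energy 8, value 84
- track 7+track 9: duration 13, energy 7, value 72
- track 9+track 5: duration 11, energy 6, value 52
Best: 87 pts.

87 pts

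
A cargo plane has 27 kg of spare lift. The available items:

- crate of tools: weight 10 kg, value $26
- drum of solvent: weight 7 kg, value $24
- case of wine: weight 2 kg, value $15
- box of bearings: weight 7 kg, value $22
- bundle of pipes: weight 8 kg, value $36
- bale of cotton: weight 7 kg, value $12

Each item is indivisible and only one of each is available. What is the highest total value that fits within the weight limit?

$101

Check high-value combinations within 27 kg:
- crate of tools+drum of solvent+case of wine+bundle of pipes: weight 10+7+2+8=27, value 26+24+15+36=101
- crate of tools+case of wine+box of bearings+bundle of pipes: weight 10+2+7+8=27, value 26+15+22+36=99
- drum of solvent+case of wine+box of bearings+bundle of pipes: weight 7+2+7+8=24, value 24+15+22+36=97
- crate of tools+case of wine+bundle of pipes+bale of cotton: weight 10+2+8+7=27, value 26+15+36+12=89
Best: $101.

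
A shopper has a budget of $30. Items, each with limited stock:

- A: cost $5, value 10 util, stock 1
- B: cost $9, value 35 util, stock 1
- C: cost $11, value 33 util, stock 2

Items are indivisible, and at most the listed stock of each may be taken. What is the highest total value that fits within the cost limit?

78 util

Best selections within cost 30 and stock limits:
- 1×A + 1×B + 1×C: cost 25, value 78
- 1×A + 2×C: cost 27, value 76
- 1×B + 1×C: cost 20, value 68
Best: 78 util.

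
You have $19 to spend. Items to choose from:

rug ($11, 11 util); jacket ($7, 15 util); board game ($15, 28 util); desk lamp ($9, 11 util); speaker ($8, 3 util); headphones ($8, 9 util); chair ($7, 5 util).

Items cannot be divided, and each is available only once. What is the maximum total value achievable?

Check high-value combinations within $19:
- board game: cost 15, value 28
- jacket+desk lamp: cost 7+9=16, value 15+11=26
- rug+jacket: cost 11+7=18, value 11+15=26
- jacket+headphones: cost 7+8=15, value 15+9=24
- jacket+chair: cost 7+7=14, value 15+5=20
Best: 28 util.

28 util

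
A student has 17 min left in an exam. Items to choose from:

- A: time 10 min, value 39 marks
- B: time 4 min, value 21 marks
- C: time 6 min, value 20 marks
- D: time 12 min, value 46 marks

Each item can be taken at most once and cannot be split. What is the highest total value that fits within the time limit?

Check high-value combinations within 17 min:
- B+D: time 4+12=16, value 21+46=67
- A+B: time 10+4=14, value 39+21=60
- A+C: time 10+6=16, value 39+20=59
- D: time 12, value 46
- B+C: time 4+6=10, value 21+20=41
Best: 67 marks.

67 marks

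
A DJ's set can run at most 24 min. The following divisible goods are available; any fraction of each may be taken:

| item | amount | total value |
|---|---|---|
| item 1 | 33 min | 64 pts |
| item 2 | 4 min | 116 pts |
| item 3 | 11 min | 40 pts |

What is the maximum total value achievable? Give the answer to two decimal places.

173.45

Take in order of value per unit:
- item 2 (116/4 per unit): all 4 → value 116, running total 116.00
- item 3 (40/11 per unit): all 11 → value 40, running total 156.00
- item 1 (64/33 per unit): 9 of 33 → value 9×64/33 = 17.4545, running total 173.45
Total 173.45.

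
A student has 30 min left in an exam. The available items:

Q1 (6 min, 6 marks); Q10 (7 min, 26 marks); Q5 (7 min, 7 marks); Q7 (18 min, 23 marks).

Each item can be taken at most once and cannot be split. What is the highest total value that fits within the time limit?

49 marks

Check high-value combinations within 30 min:
- Q10+Q7: time 7+18=25, value 26+23=49
- Q1+Q10+Q5: time 6+7+7=20, value 6+26+7=39
- Q10+Q5: time 7+7=14, value 26+7=33
Best: 49 marks.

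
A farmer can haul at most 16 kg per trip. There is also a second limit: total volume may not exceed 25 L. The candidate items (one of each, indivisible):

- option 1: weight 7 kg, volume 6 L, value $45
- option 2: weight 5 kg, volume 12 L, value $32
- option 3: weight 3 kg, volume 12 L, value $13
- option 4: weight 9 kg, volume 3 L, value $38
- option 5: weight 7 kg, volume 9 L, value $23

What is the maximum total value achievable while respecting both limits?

Feasible sets respecting both limits:
- option 1+option 4: weight 16, volume 9, value 83
- option 1+option 2: weight 12, volume 18, value 77
- option 2+option 4: weight 14, volume 15, value 70
- option 1+option 5: weight 14, volume 15, value 68
Best: $83.

$83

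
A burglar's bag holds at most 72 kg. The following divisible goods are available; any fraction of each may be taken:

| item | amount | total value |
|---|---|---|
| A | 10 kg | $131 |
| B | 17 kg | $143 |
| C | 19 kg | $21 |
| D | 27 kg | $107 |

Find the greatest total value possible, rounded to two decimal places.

400.89

Take in order of value per unit:
- A (131/10 per unit): all 10 → value 131, running total 131.00
- B (143/17 per unit): all 17 → value 143, running total 274.00
- D (107/27 per unit): all 27 → value 107, running total 381.00
- C (21/19 per unit): 18 of 19 → value 18×21/19 = 19.8947, running total 400.89
Total 400.89.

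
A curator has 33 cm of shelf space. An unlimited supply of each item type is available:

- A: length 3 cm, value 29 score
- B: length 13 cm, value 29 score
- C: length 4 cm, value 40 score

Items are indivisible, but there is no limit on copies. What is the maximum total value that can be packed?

Best value-per-unit is C at 40/4; filling with it alone gives 8×40 = 320.
Optimal mix: 3×A + 6×C → length 33, value 327.

327 score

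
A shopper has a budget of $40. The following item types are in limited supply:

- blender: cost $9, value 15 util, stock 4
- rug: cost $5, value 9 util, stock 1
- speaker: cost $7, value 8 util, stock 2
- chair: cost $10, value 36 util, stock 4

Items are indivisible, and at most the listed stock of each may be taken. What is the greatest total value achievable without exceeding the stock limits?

144 util

Top feasible selections:
- 4×chair: cost 40, value 144
- 1×blender + 3×chair: cost 39, value 123
- 1×rug + 3×chair: cost 35, value 117
- 1×speaker + 3×chair: cost 37, value 116
Best: 144 util.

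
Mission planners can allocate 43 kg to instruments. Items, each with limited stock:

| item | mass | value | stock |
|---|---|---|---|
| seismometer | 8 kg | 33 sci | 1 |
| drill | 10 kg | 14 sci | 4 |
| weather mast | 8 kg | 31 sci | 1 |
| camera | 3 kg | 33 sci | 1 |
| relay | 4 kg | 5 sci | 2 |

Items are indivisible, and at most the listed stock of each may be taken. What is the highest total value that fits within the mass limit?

Best selections within mass 43 and stock limits:
- 1×seismometer + 2×drill + 1×weather mast + 1×camera + 1×relay: mass 43, value 130
- 1×seismometer + 2×drill + 1×weather mast + 1×camera: mass 39, value 125
- 1×seismometer + 1×drill + 1×weather mast + 1×camera + 2×relay: mass 37, value 121
- 1×seismometer + 1×drill + 1×weather mast + 1×camera + 1×relay: mass 33, value 116
Best: 130 sci.

130 sci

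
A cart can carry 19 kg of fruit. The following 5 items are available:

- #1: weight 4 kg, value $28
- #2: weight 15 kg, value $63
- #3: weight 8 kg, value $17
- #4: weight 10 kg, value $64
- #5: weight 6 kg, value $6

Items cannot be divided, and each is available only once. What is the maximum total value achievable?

$92

Check high-value combinations within 19 kg:
- #1+#4: weight 4+10=14, value 28+64=92
- #1+#2: weight 4+15=19, value 28+63=91
- #3+#4: weight 8+10=18, value 17+64=81
- #4+#5: weight 10+6=16, value 64+6=70
Best: $92.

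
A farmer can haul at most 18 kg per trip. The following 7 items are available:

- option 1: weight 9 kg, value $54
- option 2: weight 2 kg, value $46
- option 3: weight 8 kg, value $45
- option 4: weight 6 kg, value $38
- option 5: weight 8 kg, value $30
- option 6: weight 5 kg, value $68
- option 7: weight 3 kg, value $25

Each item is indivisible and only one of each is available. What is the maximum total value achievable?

This is a 0/1 knapsack; check combinations near the capacity.
- option 2+option 3+option 6+option 7: weight 2+8+5+3=18, value 46+45+68+25=184
- option 2+option 4+option 6+option 7: weight 2+6+5+3=16, value 46+38+68+25=177
- option 2+option 5+option 6+option 7: weight 2+8+5+3=18, value 46+30+68+25=169
Best: $184.

$184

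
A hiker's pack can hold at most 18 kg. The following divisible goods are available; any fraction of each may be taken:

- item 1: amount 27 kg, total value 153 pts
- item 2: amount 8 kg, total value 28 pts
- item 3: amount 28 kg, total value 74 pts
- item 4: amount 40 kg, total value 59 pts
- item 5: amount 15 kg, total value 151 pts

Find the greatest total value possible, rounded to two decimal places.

Take in order of value per unit:
- item 5 (151/15 per unit): all 15 → value 151, running total 151.00
- item 1 (153/27 per unit): 3 of 27 → value 3×153/27 = 17.0000, running total 168.00
Total 168.00.

168.00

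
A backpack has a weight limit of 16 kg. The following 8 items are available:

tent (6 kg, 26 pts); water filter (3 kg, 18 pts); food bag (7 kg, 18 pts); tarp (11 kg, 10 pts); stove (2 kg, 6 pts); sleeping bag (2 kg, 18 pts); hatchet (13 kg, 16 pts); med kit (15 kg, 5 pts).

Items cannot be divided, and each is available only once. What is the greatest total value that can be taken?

This is a 0/1 knapsack; check combinations near the capacity.
- tent+water filter+stove+sleeping bag: weight 6+3+2+2=13, value 26+18+6+18=68
- tent+water filter+sleeping bag: weight 6+3+2=11, value 26+18+18=62
- tent+food bag+sleeping bag: weight 6+7+2=15, value 26+18+18=62
Best: 68 pts.

68 pts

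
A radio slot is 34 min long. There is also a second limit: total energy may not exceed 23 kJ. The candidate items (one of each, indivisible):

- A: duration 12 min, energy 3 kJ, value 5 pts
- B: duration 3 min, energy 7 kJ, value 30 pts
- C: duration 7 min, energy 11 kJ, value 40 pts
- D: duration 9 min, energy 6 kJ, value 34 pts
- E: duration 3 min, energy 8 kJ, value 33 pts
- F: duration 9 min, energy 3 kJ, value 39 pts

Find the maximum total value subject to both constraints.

Feasible sets respecting both limits:
- C+D+F: duration 25, energy 20, value 113
- C+E+F: duration 19, energy 22, value 112
- A+D+E+F: duration 33, energy 20, value 111
Best: 113 pts.

113 pts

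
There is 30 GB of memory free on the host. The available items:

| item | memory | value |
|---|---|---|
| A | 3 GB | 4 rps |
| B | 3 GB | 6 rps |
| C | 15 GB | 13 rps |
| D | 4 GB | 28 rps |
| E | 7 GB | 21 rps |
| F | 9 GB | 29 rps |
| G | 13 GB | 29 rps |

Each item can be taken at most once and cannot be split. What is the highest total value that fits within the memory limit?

Check high-value combinations within 30 GB:
- B+D+F+G: memory 3+4+9+13=29, value 6+28+29+29=92
- A+D+F+G: memory 3+4+9+13=29, value 4+28+29+29=90
- A+B+D+E+F: memory 3+3+4+7+9=26, value 4+6+28+21+29=88
Best: 92 rps.

92 rps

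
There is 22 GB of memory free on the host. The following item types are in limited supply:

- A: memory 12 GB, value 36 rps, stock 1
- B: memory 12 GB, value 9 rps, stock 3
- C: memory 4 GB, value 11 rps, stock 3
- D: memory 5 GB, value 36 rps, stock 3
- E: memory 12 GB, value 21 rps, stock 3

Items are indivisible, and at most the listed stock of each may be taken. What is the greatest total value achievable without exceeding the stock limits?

119 rps

Best selections within memory 22 and stock limits:
- 1×C + 3×D: memory 19, value 119
- 3×D: memory 15, value 108
Best: 119 rps.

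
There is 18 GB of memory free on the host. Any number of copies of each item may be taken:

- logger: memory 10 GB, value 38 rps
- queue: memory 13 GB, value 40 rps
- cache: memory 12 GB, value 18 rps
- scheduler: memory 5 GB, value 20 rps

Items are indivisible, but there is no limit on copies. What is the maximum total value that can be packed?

Best value-per-unit is scheduler at 20/5; filling with it alone gives 3×20 = 60.
Optimal mix: 1×queue + 1×scheduler → memory 18, value 60.

60 rps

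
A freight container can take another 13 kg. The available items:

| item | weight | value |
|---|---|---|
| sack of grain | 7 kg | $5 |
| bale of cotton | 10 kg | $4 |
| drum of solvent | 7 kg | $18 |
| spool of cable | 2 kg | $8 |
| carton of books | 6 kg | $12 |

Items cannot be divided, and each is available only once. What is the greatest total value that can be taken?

Check high-value combinations within 13 kg:
- drum of solvent+carton of books: weight 7+6=13, value 18+12=30
- drum of solvent+spool of cable: weight 7+2=9, value 18+8=26
- spool of cable+carton of books: weight 2+6=8, value 8+12=20
Best: $30.

$30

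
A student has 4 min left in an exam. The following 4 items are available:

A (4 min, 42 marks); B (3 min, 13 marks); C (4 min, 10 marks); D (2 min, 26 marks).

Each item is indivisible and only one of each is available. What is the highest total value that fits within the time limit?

42 marks

This is a 0/1 knapsack; check combinations near the capacity.
- A: time 4, value 42
- D: time 2, value 26
- B: time 3, value 13
Best: 42 marks.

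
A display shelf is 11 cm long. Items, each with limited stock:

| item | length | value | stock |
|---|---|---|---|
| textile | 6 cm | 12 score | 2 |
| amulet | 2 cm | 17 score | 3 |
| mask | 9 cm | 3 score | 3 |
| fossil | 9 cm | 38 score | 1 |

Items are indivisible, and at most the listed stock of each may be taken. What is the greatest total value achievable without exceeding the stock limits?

55 score

Best selections within length 11 and stock limits:
- 1×amulet + 1×fossil: length 11, value 55
- 3×amulet: length 6, value 51
- 1×textile + 2×amulet: length 10, value 46
- 1×fossil: length 9, value 38
Best: 55 score.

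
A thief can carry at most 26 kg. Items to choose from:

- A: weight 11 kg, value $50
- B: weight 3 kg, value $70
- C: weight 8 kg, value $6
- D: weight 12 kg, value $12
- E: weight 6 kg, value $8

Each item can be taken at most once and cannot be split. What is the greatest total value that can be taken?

Check high-value combinations within 26 kg:
- A+B+D: weight 11+3+12=26, value 50+70+12=132
- A+B+E: weight 11+3+6=20, value 50+70+8=128
- A+B+C: weight 11+3+8=22, value 50+70+6=126
Best: $132.

$132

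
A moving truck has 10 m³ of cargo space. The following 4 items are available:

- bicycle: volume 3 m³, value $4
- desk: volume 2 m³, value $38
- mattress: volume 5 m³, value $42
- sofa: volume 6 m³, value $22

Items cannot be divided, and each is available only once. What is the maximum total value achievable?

$84

Check high-value combinations within 10 m³:
- bicycle+desk+mattress: volume 3+2+5=10, value 4+38+42=84
- desk+mattress: volume 2+5=7, value 38+42=80
- desk+sofa: volume 2+6=8, value 38+22=60
- bicycle+mattress: volume 3+5=8, value 4+42=46
Best: $84.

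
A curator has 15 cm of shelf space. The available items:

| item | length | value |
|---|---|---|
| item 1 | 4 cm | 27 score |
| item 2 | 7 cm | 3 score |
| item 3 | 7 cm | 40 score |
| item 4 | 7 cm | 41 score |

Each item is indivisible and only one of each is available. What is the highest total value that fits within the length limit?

Check high-value combinations within 15 cm:
- item 3+item 4: length 7+7=14, value 40+41=81
- item 1+item 4: length 4+7=11, value 27+41=68
- item 1+item 3: length 4+7=11, value 27+40=67
Best: 81 score.

81 score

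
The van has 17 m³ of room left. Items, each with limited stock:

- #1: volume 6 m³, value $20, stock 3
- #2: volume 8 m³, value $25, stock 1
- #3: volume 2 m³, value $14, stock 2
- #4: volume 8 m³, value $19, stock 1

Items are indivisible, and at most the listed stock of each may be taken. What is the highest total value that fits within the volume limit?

$68

Best selections within volume 17 and stock limits:
- 2×#1 + 2×#3: volume 16, value 68
- 1×#1 + 1×#2 + 1×#3: volume 16, value 59
Best: $68.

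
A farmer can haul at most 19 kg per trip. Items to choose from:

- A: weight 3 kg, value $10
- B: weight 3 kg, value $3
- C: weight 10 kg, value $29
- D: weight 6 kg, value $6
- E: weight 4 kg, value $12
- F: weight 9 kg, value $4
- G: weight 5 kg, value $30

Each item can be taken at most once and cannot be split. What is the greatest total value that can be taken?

This is a 0/1 knapsack; check combinations near the capacity.
- C+E+G: weight 10+4+5=19, value 29+12+30=71
- A+C+G: weight 3+10+5=18, value 10+29+30=69
- B+C+G: weight 3+10+5=18, value 3+29+30=62
- C+G: weight 10+5=15, value 29+30=59
Best: $71.

$71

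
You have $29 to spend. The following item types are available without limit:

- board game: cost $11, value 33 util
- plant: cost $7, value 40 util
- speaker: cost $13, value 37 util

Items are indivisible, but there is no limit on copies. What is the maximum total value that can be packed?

160 util

Best value-per-unit is plant at 40/7, and filling with it alone uses cost 4×7=28. No mix of the others beats 4×40 = 160.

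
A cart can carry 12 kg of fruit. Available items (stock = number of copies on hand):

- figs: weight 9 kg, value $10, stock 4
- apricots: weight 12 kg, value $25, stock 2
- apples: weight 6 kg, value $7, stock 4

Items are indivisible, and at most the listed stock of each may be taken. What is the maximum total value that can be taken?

Top feasible selections:
- 1×apricots: weight 12, value 25
- 2×apples: weight 12, value 14
Best: $25.

$25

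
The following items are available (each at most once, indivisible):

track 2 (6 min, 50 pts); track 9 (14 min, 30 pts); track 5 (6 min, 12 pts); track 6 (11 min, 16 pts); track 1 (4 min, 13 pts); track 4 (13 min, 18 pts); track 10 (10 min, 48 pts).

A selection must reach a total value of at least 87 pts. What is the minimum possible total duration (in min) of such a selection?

Subsets with value ≥ 87, sorted by total duration:
- track 2+track 10: duration 16, value 98
- track 2+track 1+track 10: duration 20, value 111
- track 2+track 5+track 10: duration 22, value 110
Minimum duration: 16 min.

16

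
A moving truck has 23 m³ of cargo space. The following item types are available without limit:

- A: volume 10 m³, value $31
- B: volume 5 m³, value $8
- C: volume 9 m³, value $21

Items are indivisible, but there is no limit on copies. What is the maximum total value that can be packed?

Best value-per-unit is A at 31/10, and filling with it alone uses volume 2×10=20. No mix of the others beats 2×31 = 62.

$62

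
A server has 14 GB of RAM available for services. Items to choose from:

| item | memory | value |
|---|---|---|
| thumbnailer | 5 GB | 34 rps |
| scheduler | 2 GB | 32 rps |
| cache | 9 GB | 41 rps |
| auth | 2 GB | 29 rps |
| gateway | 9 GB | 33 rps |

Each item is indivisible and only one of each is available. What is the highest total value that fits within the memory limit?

102 rps

Check high-value combinations within 14 GB:
- scheduler+cache+auth: memory 2+9+2=13, value 32+41+29=102
- thumbnailer+scheduler+auth: memory 5+2+2=9, value 34+32+29=95
- scheduler+auth+gateway: memory 2+2+9=13, value 32+29+33=94
- thumbnailer+cache: memory 5+9=14, value 34+41=75
Best: 102 rps.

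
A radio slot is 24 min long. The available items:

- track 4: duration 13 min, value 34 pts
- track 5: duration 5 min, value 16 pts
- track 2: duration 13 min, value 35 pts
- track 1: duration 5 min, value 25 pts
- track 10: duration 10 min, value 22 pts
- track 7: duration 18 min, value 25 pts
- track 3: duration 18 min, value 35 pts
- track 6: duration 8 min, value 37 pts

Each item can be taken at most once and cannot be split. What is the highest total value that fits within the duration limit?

Check high-value combinations within 24 min:
- track 1+track 10+track 6: duration 5+10+8=23, value 25+22+37=84
- track 5+track 1+track 6: duration 5+5+8=18, value 16+25+37=78
- track 5+track 2+track 1: duration 5+13+5=23, value 16+35+25=76
- track 4+track 5+track 1: duration 13+5+5=23, value 34+16+25=75
Best: 84 pts.

84 pts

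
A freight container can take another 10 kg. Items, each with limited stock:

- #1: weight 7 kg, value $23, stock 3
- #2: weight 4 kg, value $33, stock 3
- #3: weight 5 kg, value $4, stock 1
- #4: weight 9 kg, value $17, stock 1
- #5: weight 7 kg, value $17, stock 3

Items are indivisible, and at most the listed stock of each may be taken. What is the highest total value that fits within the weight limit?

$66

Top feasible selections:
- 2×#2: weight 8, value 66
- 1×#2 + 1×#3: weight 9, value 37
Best: $66.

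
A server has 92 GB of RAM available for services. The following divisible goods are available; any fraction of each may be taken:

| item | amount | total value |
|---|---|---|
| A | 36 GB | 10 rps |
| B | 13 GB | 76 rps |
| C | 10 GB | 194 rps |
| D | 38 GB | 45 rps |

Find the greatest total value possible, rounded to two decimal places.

323.61

Take in order of value per unit:
- C (194/10 per unit): all 10 → value 194, running total 194.00
- B (76/13 per unit): all 13 → value 76, running total 270.00
- D (45/38 per unit): all 38 → value 45, running total 315.00
- A (10/36 per unit): 31 of 36 → value 31×10/36 = 8.6111, running total 323.61
Total 323.61.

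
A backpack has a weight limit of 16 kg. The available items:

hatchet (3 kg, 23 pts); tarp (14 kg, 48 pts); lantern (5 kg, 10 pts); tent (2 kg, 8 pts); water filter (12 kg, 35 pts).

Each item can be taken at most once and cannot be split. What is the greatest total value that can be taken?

This is a 0/1 knapsack; check combinations near the capacity.
- hatchet+water filter: weight 3+12=15, value 23+35=58
- tarp+tent: weight 14+2=16, value 48+8=56
- tarp: weight 14, value 48
Best: 58 pts.

58 pts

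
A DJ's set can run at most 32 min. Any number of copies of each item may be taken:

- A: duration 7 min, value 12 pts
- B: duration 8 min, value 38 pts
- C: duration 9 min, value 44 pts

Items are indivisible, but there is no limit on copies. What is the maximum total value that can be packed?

Best value-per-unit is C at 44/9; filling with it alone gives 3×44 = 132.
Optimal mix: 4×B → duration 32, value 152.

152 pts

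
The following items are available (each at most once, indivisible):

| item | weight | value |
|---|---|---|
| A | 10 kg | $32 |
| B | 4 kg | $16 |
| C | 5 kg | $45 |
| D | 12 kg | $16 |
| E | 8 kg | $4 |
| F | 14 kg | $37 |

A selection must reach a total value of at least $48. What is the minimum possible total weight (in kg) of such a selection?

9

Subsets with value ≥ 48, sorted by total weight:
- B+C: weight 9, value 61
- C+E: weight 13, value 49
- A+B: weight 14, value 48
- A+C: weight 15, value 77
Minimum weight: 9 kg.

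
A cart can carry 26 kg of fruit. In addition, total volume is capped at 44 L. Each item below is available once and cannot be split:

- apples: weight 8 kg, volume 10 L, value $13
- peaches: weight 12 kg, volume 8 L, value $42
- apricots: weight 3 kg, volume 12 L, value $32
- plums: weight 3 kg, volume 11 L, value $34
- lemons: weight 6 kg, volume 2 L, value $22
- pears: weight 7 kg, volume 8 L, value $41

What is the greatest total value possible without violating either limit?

Feasible sets respecting both limits:
- peaches+apricots+plums+pears: weight 25, volume 39, value 149
- peaches+apricots+plums+lemons: weight 24, volume 33, value 130
- apricots+plums+lemons+pears: weight 19, volume 33, value 129
- apples+peaches+apricots+plums: weight 26, volume 41, value 121
Best: $149.

$149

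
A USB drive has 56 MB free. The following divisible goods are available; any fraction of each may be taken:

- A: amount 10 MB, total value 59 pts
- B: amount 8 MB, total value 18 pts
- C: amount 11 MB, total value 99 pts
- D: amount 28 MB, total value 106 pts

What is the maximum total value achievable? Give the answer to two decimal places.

Take in order of value per unit:
- C (99/11 per unit): all 11 → value 99, running total 99.00
- A (59/10 per unit): all 10 → value 59, running total 158.00
- D (106/28 per unit): all 28 → value 106, running total 264.00
- B (18/8 per unit): 7 of 8 → value 7×18/8 = 15.7500, running total 279.75
Total 279.75.

279.75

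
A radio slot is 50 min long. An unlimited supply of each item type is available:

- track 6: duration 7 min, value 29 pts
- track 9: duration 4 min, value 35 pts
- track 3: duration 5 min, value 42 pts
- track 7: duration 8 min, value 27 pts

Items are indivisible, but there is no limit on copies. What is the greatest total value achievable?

Best value-per-unit is track 9 at 35/4; filling with it alone gives 12×35 = 420.
Optimal mix: 10×track 9 + 2×track 3 → duration 50, value 434.

434 pts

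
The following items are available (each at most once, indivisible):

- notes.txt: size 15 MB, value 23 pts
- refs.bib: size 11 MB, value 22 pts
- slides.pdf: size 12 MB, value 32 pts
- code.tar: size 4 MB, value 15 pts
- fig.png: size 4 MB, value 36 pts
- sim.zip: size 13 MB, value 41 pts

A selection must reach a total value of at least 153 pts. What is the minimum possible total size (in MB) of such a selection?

Subsets with value ≥ 153, sorted by total size:
- notes.txt+refs.bib+slides.pdf+fig.png+sim.zip: size 55, value 154
- notes.txt+refs.bib+slides.pdf+code.tar+fig.png+sim.zip: size 59, value 169
Minimum size: 55 MB.

55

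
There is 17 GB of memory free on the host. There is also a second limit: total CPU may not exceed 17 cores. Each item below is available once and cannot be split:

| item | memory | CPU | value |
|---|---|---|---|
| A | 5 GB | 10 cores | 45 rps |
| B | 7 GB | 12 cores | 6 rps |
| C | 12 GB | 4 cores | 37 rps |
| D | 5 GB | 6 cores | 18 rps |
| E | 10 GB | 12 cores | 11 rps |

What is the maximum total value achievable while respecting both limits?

Feasible sets respecting both limits:
- A+C: memory 17, CPU 14, value 82
- A+D: memory 10, CPU 16, value 63
- C+D: memory 17, CPU 10, value 55
- A: memory 5, CPU 10, value 45
Best: 82 rps.

82 rps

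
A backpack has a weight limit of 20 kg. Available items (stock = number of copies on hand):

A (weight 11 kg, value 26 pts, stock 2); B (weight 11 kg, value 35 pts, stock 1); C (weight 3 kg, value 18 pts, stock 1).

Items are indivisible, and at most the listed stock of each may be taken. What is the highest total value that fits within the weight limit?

53 pts

Best selections within weight 20 and stock limits:
- 1×B + 1×C: weight 14, value 53
- 1×A + 1×C: weight 14, value 44
- 1×B: weight 11, value 35
Best: 53 pts.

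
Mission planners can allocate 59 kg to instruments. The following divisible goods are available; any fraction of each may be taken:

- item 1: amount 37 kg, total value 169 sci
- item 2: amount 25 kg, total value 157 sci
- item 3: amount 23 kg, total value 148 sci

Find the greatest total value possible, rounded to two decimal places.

355.24

Take in order of value per unit:
- item 3 (148/23 per unit): all 23 → value 148, running total 148.00
- item 2 (157/25 per unit): all 25 → value 157, running total 305.00
- item 1 (169/37 per unit): 11 of 37 → value 11×169/37 = 50.2432, running total 355.24
Total 355.24.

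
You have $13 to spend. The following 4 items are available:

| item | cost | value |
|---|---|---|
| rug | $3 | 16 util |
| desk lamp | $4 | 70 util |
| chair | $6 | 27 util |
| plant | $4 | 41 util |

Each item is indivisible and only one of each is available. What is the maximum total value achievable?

This is a 0/1 knapsack; check combinations near the capacity.
- rug+desk lamp+plant: cost 3+4+4=11, value 16+70+41=127
- rug+desk lamp+chair: cost 3+4+6=13, value 16+70+27=113
- desk lamp+plant: cost 4+4=8, value 70+41=111
Best: 127 util.

127 util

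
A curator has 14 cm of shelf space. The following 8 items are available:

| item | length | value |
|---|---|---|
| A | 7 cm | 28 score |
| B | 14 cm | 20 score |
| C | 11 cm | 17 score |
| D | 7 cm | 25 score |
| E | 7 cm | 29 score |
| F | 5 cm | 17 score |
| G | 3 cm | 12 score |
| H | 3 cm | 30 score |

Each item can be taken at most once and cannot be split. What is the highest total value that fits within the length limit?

71 score

Check high-value combinations within 14 cm:
- E+G+H: length 7+3+3=13, value 29+12+30=71
- A+G+H: length 7+3+3=13, value 28+12+30=70
- D+G+H: length 7+3+3=13, value 25+12+30=67
Best: 71 score.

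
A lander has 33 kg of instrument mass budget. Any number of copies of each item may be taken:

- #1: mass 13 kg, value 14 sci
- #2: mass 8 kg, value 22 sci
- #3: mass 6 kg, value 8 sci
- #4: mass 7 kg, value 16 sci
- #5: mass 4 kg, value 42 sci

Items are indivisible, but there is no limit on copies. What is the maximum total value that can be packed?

Best value-per-unit is #5 at 42/4, and filling with it alone uses mass 8×4=32. No mix of the others beats 8×42 = 336.

336 sci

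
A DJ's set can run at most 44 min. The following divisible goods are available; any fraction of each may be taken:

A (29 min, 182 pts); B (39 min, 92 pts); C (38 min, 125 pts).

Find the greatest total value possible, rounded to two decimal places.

Take in order of value per unit:
- A (182/29 per unit): all 29 → value 182, running total 182.00
- C (125/38 per unit): 15 of 38 → value 15×125/38 = 49.3421, running total 231.34
Total 231.34.

231.34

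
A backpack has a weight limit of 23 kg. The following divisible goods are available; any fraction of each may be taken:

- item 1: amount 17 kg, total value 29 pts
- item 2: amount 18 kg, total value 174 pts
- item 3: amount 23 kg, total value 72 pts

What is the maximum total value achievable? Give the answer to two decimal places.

Take in order of value per unit:
- item 2 (174/18 per unit): all 18 → value 174, running total 174.00
- item 3 (72/23 per unit): 5 of 23 → value 5×72/23 = 15.6522, running total 189.65
Total 189.65.

189.65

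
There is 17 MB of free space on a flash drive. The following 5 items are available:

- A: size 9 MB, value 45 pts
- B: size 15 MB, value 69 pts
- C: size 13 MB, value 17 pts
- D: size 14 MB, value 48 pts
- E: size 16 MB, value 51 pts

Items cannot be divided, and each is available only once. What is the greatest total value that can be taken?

69 pts

Check high-value combinations within 17 MB:
- B: size 15, value 69
- E: size 16, value 51
- D: size 14, value 48
- A: size 9, value 45
- C: size 13, value 17
Best: 69 pts.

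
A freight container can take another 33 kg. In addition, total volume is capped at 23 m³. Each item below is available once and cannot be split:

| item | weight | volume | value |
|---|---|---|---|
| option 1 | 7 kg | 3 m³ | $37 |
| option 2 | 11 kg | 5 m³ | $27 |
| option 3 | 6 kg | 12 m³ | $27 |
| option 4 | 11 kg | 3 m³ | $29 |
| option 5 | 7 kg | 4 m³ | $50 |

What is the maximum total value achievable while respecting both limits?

$143

Feasible sets respecting both limits:
- option 1+option 3+option 4+option 5: weight 31, volume 22, value 143
- option 1+option 4+option 5: weight 25, volume 10, value 116
- option 1+option 2+option 5: weight 25, volume 12, value 114
- option 1+option 3+option 5: weight 20, volume 19, value 114
Best: $143.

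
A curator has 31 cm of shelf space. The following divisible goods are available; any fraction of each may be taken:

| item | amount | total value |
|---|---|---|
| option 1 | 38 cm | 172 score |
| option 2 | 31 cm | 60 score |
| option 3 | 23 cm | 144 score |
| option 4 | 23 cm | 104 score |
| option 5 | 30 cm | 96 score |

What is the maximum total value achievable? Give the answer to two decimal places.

180.21

Take in order of value per unit:
- option 3 (144/23 per unit): all 23 → value 144, running total 144.00
- option 1 (172/38 per unit): 8 of 38 → value 8×172/38 = 36.2105, running total 180.21
Total 180.21.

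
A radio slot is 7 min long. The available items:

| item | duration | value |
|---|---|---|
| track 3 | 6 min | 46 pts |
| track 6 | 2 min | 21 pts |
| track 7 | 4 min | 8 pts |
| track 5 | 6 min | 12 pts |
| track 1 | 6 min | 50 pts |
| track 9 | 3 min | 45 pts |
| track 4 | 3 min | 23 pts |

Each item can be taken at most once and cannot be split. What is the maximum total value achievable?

This is a 0/1 knapsack; check combinations near the capacity.
- track 9+track 4: duration 3+3=6, value 45+23=68
- track 6+track 9: duration 2+3=5, value 21+45=66
- track 7+track 9: duration 4+3=7, value 8+45=53
- track 1: duration 6, value 50
- track 3: duration 6, value 46
Best: 68 pts.

68 pts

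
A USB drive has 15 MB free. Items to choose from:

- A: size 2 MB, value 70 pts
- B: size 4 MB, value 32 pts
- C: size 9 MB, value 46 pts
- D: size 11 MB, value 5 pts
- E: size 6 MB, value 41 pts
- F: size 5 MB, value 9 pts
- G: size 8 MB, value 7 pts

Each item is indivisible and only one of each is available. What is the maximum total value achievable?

148 pts

This is a 0/1 knapsack; check combinations near the capacity.
- A+B+C: size 2+4+9=15, value 70+32+46=148
- A+B+E: size 2+4+6=12, value 70+32+41=143
- A+E+F: size 2+6+5=13, value 70+41+9=120
Best: 148 pts.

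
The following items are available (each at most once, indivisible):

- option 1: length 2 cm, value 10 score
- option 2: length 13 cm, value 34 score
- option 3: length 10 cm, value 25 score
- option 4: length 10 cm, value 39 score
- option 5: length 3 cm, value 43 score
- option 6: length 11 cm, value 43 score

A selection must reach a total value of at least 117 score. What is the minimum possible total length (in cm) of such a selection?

24

Subsets with value ≥ 117, sorted by total length:
- option 4+option 5+option 6: length 24, value 125
- option 1+option 3+option 4+option 5: length 25, value 117
Minimum length: 24 cm.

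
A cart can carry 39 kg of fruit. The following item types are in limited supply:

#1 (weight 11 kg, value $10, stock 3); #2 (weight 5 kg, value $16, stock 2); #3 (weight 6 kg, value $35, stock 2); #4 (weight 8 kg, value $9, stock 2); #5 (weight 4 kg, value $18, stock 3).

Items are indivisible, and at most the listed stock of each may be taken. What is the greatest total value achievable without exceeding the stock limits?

$156

Best selections within weight 39 and stock limits:
- 2×#2 + 2×#3 + 3×#5: weight 34, value 156
- 1×#2 + 2×#3 + 1×#4 + 3×#5: weight 37, value 149
- 2×#2 + 2×#3 + 1×#4 + 2×#5: weight 38, value 147
Best: $156.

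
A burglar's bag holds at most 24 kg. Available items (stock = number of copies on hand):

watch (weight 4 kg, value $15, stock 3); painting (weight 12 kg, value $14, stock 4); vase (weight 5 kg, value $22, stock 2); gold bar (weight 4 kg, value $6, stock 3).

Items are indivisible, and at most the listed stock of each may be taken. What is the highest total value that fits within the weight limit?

Top feasible selections:
- 3×watch + 2×vase: weight 22, value 89
- 2×watch + 2×vase + 1×gold bar: weight 22, value 80
- 2×watch + 2×vase: weight 18, value 74
Best: $89.

$89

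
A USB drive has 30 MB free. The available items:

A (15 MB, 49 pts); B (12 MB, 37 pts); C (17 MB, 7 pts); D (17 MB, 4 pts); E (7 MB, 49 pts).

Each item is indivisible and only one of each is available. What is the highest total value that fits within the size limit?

98 pts

This is a 0/1 knapsack; check combinations near the capacity.
- A+E: size 15+7=22, value 49+49=98
- B+E: size 12+7=19, value 37+49=86
- A+B: size 15+12=27, value 49+37=86
Best: 98 pts.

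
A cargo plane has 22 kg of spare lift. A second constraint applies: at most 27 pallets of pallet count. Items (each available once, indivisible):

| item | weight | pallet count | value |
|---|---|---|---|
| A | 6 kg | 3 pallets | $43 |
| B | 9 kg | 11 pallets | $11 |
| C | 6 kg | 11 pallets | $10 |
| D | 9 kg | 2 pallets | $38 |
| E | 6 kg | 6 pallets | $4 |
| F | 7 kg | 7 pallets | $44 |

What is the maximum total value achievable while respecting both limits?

Feasible sets respecting both limits:
- A+D+F: weight 22, pallet count 12, value 125
- A+B+F: weight 22, pallet count 21, value 98
- A+C+F: weight 19, pallet count 21, value 97
- C+D+F: weight 22, pallet count 20, value 92
Best: $125.

$125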